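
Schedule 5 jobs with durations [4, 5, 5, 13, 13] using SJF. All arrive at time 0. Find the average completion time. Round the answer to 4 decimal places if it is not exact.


SJF order (ascending): [4, 5, 5, 13, 13]
Completion times:
  Job 1: burst=4, C=4
  Job 2: burst=5, C=9
  Job 3: burst=5, C=14
  Job 4: burst=13, C=27
  Job 5: burst=13, C=40
Average completion = 94/5 = 18.8

18.8


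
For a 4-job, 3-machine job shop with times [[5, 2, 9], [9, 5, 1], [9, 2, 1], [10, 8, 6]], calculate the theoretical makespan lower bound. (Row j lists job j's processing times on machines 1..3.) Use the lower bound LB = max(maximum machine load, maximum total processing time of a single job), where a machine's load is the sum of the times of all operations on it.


Machine loads:
  Machine 1: 5 + 9 + 9 + 10 = 33
  Machine 2: 2 + 5 + 2 + 8 = 17
  Machine 3: 9 + 1 + 1 + 6 = 17
Max machine load = 33
Job totals:
  Job 1: 16
  Job 2: 15
  Job 3: 12
  Job 4: 24
Max job total = 24
Lower bound = max(33, 24) = 33

33


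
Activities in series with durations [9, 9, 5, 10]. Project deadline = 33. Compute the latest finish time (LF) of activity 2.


LF(activity 2) = deadline - sum of successor durations
Successors: activities 3 through 4 with durations [5, 10]
Sum of successor durations = 15
LF = 33 - 15 = 18

18


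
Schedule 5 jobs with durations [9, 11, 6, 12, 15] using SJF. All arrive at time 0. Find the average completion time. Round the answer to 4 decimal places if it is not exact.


SJF order (ascending): [6, 9, 11, 12, 15]
Completion times:
  Job 1: burst=6, C=6
  Job 2: burst=9, C=15
  Job 3: burst=11, C=26
  Job 4: burst=12, C=38
  Job 5: burst=15, C=53
Average completion = 138/5 = 27.6

27.6


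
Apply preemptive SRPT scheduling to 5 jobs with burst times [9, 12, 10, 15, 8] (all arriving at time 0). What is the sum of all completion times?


Since all jobs arrive at t=0, SRPT equals SPT ordering.
SPT order: [8, 9, 10, 12, 15]
Completion times:
  Job 1: p=8, C=8
  Job 2: p=9, C=17
  Job 3: p=10, C=27
  Job 4: p=12, C=39
  Job 5: p=15, C=54
Total completion time = 8 + 17 + 27 + 39 + 54 = 145

145


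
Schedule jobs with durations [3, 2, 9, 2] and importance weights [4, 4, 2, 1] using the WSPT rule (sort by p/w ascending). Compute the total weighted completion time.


Compute p/w ratios and sort ascending (WSPT): [(2, 4), (3, 4), (2, 1), (9, 2)]
Compute weighted completion times:
  Job (p=2,w=4): C=2, w*C=4*2=8
  Job (p=3,w=4): C=5, w*C=4*5=20
  Job (p=2,w=1): C=7, w*C=1*7=7
  Job (p=9,w=2): C=16, w*C=2*16=32
Total weighted completion time = 67

67


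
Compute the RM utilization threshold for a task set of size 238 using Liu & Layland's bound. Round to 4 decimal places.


Compute 2^(1/238) = 1.0029166282
Subtract 1: 1.0029166282 - 1 = 0.0029166282
Multiply by n: 238 * 0.0029166282 = 0.6941575116
Round to 4 dp: 0.6942

0.6942


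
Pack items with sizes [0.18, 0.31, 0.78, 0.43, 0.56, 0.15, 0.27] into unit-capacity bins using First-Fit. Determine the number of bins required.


Place items sequentially using First-Fit:
  Item 0.18 -> new Bin 1
  Item 0.31 -> Bin 1 (now 0.49)
  Item 0.78 -> new Bin 2
  Item 0.43 -> Bin 1 (now 0.92)
  Item 0.56 -> new Bin 3
  Item 0.15 -> Bin 2 (now 0.93)
  Item 0.27 -> Bin 3 (now 0.83)
Total bins used = 3

3


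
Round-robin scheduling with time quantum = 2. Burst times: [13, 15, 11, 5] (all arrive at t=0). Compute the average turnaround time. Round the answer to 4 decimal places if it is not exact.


Time quantum = 2
Execution trace:
  J1 runs 2 units, time = 2
  J2 runs 2 units, time = 4
  J3 runs 2 units, time = 6
  J4 runs 2 units, time = 8
  J1 runs 2 units, time = 10
  J2 runs 2 units, time = 12
  J3 runs 2 units, time = 14
  J4 runs 2 units, time = 16
  J1 runs 2 units, time = 18
  J2 runs 2 units, time = 20
  J3 runs 2 units, time = 22
  J4 runs 1 units, time = 23
  J1 runs 2 units, time = 25
  J2 runs 2 units, time = 27
  J3 runs 2 units, time = 29
  J1 runs 2 units, time = 31
  J2 runs 2 units, time = 33
  J3 runs 2 units, time = 35
  J1 runs 2 units, time = 37
  J2 runs 2 units, time = 39
  J3 runs 1 units, time = 40
  J1 runs 1 units, time = 41
  J2 runs 2 units, time = 43
  J2 runs 1 units, time = 44
Finish times: [41, 44, 40, 23]
Average turnaround = 148/4 = 37.0

37.0


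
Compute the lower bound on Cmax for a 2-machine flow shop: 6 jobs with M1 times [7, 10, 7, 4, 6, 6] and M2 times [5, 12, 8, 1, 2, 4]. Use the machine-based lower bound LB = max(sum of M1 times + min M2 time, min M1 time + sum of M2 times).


LB1 = sum(M1 times) + min(M2 times) = 40 + 1 = 41
LB2 = min(M1 times) + sum(M2 times) = 4 + 32 = 36
Lower bound = max(LB1, LB2) = max(41, 36) = 41

41


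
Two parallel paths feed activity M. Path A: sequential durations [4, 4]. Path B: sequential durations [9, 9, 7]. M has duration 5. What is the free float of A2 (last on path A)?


ES(A2) = sum of predecessors on chain A = 4
EF(A2) = ES + duration = 4 + 4 = 8
Successor of A2 is M. ES(M) = max(sum(A), sum(B)) = max(8, 25) = 25
Free float = ES(successor) - EF(current) = 25 - 8 = 17

17


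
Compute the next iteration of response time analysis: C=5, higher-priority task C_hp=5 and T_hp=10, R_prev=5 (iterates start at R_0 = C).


R_next = C + ceil(R_prev / T_hp) * C_hp
ceil(5 / 10) = ceil(0.5) = 1
Interference = 1 * 5 = 5
R_next = 5 + 5 = 10

10


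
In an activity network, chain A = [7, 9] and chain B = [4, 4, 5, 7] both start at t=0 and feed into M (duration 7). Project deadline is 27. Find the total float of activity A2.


Forward pass: ES(A2) = sum of predecessors on chain A = 7
EF = ES + duration = 7 + 9 = 16
Backward pass: LF(M) = deadline = 27; LS(M) = 27 - 7 = 20
LF(A2) = LS(M) - sum(successors on chain A) = 20 - 0 = 20
LS = LF - duration = 20 - 9 = 11
Total float = LS - ES = 11 - 7 = 4

4


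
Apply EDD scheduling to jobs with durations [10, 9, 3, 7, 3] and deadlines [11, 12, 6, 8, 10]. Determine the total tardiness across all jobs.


Sort by due date (EDD order): [(3, 6), (7, 8), (3, 10), (10, 11), (9, 12)]
Compute completion times and tardiness:
  Job 1: p=3, d=6, C=3, tardiness=max(0,3-6)=0
  Job 2: p=7, d=8, C=10, tardiness=max(0,10-8)=2
  Job 3: p=3, d=10, C=13, tardiness=max(0,13-10)=3
  Job 4: p=10, d=11, C=23, tardiness=max(0,23-11)=12
  Job 5: p=9, d=12, C=32, tardiness=max(0,32-12)=20
Total tardiness = 37

37


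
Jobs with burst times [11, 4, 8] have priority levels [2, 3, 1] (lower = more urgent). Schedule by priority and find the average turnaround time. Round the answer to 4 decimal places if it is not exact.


Sort by priority (ascending = highest first):
Order: [(1, 8), (2, 11), (3, 4)]
Completion times:
  Priority 1, burst=8, C=8
  Priority 2, burst=11, C=19
  Priority 3, burst=4, C=23
Average turnaround = 50/3 = 16.6667

16.6667


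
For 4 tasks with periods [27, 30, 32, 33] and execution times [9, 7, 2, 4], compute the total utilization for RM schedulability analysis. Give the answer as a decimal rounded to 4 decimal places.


Compute individual utilizations (exact fractions):
  Task 1: C/T = 9/27 = 1/3 (approx. 0.3333)
  Task 2: C/T = 7/30 (approx. 0.2333)
  Task 3: C/T = 2/32 = 1/16 (approx. 0.0625)
  Task 4: C/T = 4/33 (approx. 0.1212)
Total utilization U = 1/3 + 7/30 + 1/16 + 4/33 = 1981/2640
Rounded to 4 decimal places: U = 0.7504
RM (Liu & Layland) bound for 4 tasks = 0.756828; compare with U = 1981/2640 (approx. 0.750379)
U <= bound, so schedulable by RM sufficient condition.

0.7504


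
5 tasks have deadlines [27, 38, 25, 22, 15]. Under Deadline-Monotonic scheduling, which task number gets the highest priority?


Sort tasks by relative deadline (ascending):
  Task 5: deadline = 15
  Task 4: deadline = 22
  Task 3: deadline = 25
  Task 1: deadline = 27
  Task 2: deadline = 38
Priority order (highest first): [5, 4, 3, 1, 2]
Highest priority task = 5

5


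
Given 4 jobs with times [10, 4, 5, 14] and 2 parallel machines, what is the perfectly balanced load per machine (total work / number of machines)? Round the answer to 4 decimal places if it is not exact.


Total processing time = 10 + 4 + 5 + 14 = 33
Number of machines = 2
Ideal balanced load = 33 / 2 = 16.5

16.5


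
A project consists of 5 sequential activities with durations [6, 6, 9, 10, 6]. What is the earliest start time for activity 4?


Activity 4 starts after activities 1 through 3 complete.
Predecessor durations: [6, 6, 9]
ES = 6 + 6 + 9 = 21

21


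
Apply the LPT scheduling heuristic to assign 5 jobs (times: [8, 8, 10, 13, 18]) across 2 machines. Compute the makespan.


Sort jobs in decreasing order (LPT): [18, 13, 10, 8, 8]
Assign each job to the least loaded machine:
  Machine 1: jobs [18, 8], load = 26
  Machine 2: jobs [13, 10, 8], load = 31
Makespan = max load = 31

31


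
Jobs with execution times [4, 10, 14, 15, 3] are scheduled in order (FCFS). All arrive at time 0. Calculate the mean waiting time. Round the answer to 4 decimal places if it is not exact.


FCFS order (as given): [4, 10, 14, 15, 3]
Waiting times:
  Job 1: wait = 0
  Job 2: wait = 4
  Job 3: wait = 14
  Job 4: wait = 28
  Job 5: wait = 43
Sum of waiting times = 89
Average waiting time = 89/5 = 17.8

17.8


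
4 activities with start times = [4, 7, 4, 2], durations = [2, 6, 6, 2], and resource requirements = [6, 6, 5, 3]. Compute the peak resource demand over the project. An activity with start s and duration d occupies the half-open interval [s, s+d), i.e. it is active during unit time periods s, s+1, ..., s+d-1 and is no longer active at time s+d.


Each activity i is active on [start_i, start_i + duration_i).
Compute total resource usage per time slot:
  t=0: active resources = [], total = 0
  t=1: active resources = [], total = 0
  t=2: active resources = [3], total = 3
  t=3: active resources = [3], total = 3
  t=4: active resources = [6, 5], total = 11
  t=5: active resources = [6, 5], total = 11
  t=6: active resources = [5], total = 5
  t=7: active resources = [6, 5], total = 11
  t=8: active resources = [6, 5], total = 11
  t=9: active resources = [6, 5], total = 11
  t=10: active resources = [6], total = 6
  t=11: active resources = [6], total = 6
  t=12: active resources = [6], total = 6
Peak resource demand = 11

11


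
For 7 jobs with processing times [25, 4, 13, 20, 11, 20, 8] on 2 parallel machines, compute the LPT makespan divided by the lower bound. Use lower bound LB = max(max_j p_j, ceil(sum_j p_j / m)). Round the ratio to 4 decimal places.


LPT order: [25, 20, 20, 13, 11, 8, 4]
Machine loads after assignment: [49, 52]
LPT makespan = 52
Lower bound = max(max_job, ceil(total/2)) = max(25, 51) = 51
Ratio = 52 / 51 = 1.0196

1.0196


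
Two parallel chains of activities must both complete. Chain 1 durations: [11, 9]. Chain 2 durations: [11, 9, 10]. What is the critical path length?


Path A total = 11 + 9 = 20
Path B total = 11 + 9 + 10 = 30
Critical path = longest path = max(20, 30) = 30

30


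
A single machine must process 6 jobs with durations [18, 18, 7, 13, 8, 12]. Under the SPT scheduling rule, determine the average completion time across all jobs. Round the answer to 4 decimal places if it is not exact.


Sort jobs by processing time (SPT order): [7, 8, 12, 13, 18, 18]
Compute completion times sequentially:
  Job 1: processing = 7, completes at 7
  Job 2: processing = 8, completes at 15
  Job 3: processing = 12, completes at 27
  Job 4: processing = 13, completes at 40
  Job 5: processing = 18, completes at 58
  Job 6: processing = 18, completes at 76
Sum of completion times = 223
Average completion time = 223/6 = 37.1667

37.1667


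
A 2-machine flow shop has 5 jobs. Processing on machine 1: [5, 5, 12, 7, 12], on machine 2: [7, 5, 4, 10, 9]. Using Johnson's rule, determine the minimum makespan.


Apply Johnson's rule:
  Group 1 (a <= b): [(1, 5, 7), (2, 5, 5), (4, 7, 10)]
  Group 2 (a > b): [(5, 12, 9), (3, 12, 4)]
Optimal job order: [1, 2, 4, 5, 3]
Schedule:
  Job 1: M1 done at 5, M2 done at 12
  Job 2: M1 done at 10, M2 done at 17
  Job 4: M1 done at 17, M2 done at 27
  Job 5: M1 done at 29, M2 done at 38
  Job 3: M1 done at 41, M2 done at 45
Makespan = 45

45


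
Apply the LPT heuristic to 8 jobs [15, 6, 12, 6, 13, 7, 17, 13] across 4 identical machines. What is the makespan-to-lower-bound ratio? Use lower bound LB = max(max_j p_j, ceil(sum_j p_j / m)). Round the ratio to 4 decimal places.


LPT order: [17, 15, 13, 13, 12, 7, 6, 6]
Machine loads after assignment: [23, 21, 25, 20]
LPT makespan = 25
Lower bound = max(max_job, ceil(total/4)) = max(17, 23) = 23
Ratio = 25 / 23 = 1.087

1.087


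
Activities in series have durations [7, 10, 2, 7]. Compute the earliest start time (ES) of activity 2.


Activity 2 starts after activities 1 through 1 complete.
Predecessor durations: [7]
ES = 7 = 7

7


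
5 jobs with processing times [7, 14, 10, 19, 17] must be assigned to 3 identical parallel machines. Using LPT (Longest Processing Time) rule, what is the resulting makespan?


Sort jobs in decreasing order (LPT): [19, 17, 14, 10, 7]
Assign each job to the least loaded machine:
  Machine 1: jobs [19], load = 19
  Machine 2: jobs [17, 7], load = 24
  Machine 3: jobs [14, 10], load = 24
Makespan = max load = 24

24


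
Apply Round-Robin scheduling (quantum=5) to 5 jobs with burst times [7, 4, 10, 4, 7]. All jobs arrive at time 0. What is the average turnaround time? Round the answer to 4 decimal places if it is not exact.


Time quantum = 5
Execution trace:
  J1 runs 5 units, time = 5
  J2 runs 4 units, time = 9
  J3 runs 5 units, time = 14
  J4 runs 4 units, time = 18
  J5 runs 5 units, time = 23
  J1 runs 2 units, time = 25
  J3 runs 5 units, time = 30
  J5 runs 2 units, time = 32
Finish times: [25, 9, 30, 18, 32]
Average turnaround = 114/5 = 22.8

22.8


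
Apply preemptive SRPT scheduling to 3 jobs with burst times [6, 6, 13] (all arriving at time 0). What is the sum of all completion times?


Since all jobs arrive at t=0, SRPT equals SPT ordering.
SPT order: [6, 6, 13]
Completion times:
  Job 1: p=6, C=6
  Job 2: p=6, C=12
  Job 3: p=13, C=25
Total completion time = 6 + 12 + 25 = 43

43


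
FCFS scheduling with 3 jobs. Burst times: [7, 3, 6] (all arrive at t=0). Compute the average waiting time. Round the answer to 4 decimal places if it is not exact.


FCFS order (as given): [7, 3, 6]
Waiting times:
  Job 1: wait = 0
  Job 2: wait = 7
  Job 3: wait = 10
Sum of waiting times = 17
Average waiting time = 17/3 = 5.6667

5.6667


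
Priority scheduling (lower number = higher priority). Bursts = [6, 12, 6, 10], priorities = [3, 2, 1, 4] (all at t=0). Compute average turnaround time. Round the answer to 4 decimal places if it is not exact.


Sort by priority (ascending = highest first):
Order: [(1, 6), (2, 12), (3, 6), (4, 10)]
Completion times:
  Priority 1, burst=6, C=6
  Priority 2, burst=12, C=18
  Priority 3, burst=6, C=24
  Priority 4, burst=10, C=34
Average turnaround = 82/4 = 20.5

20.5


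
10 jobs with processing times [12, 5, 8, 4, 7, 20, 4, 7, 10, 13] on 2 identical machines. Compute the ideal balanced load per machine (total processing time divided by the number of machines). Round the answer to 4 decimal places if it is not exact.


Total processing time = 12 + 5 + 8 + 4 + 7 + 20 + 4 + 7 + 10 + 13 = 90
Number of machines = 2
Ideal balanced load = 90 / 2 = 45.0

45.0


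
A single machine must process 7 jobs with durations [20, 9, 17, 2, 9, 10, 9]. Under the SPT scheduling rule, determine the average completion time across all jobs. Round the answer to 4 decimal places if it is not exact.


Sort jobs by processing time (SPT order): [2, 9, 9, 9, 10, 17, 20]
Compute completion times sequentially:
  Job 1: processing = 2, completes at 2
  Job 2: processing = 9, completes at 11
  Job 3: processing = 9, completes at 20
  Job 4: processing = 9, completes at 29
  Job 5: processing = 10, completes at 39
  Job 6: processing = 17, completes at 56
  Job 7: processing = 20, completes at 76
Sum of completion times = 233
Average completion time = 233/7 = 33.2857

33.2857


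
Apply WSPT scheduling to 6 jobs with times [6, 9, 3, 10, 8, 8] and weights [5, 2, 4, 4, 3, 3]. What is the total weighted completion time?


Compute p/w ratios and sort ascending (WSPT): [(3, 4), (6, 5), (10, 4), (8, 3), (8, 3), (9, 2)]
Compute weighted completion times:
  Job (p=3,w=4): C=3, w*C=4*3=12
  Job (p=6,w=5): C=9, w*C=5*9=45
  Job (p=10,w=4): C=19, w*C=4*19=76
  Job (p=8,w=3): C=27, w*C=3*27=81
  Job (p=8,w=3): C=35, w*C=3*35=105
  Job (p=9,w=2): C=44, w*C=2*44=88
Total weighted completion time = 407

407


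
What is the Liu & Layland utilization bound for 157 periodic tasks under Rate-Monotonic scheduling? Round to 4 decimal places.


Compute 2^(1/157) = 1.0044247104
Subtract 1: 1.0044247104 - 1 = 0.0044247104
Multiply by n: 157 * 0.0044247104 = 0.6946795328
Round to 4 dp: 0.6947

0.6947


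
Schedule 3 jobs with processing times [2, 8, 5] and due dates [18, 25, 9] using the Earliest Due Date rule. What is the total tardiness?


Sort by due date (EDD order): [(5, 9), (2, 18), (8, 25)]
Compute completion times and tardiness:
  Job 1: p=5, d=9, C=5, tardiness=max(0,5-9)=0
  Job 2: p=2, d=18, C=7, tardiness=max(0,7-18)=0
  Job 3: p=8, d=25, C=15, tardiness=max(0,15-25)=0
Total tardiness = 0

0


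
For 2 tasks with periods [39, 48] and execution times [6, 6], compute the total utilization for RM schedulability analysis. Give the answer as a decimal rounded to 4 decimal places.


Compute individual utilizations (exact fractions):
  Task 1: C/T = 6/39 = 2/13 (approx. 0.1538)
  Task 2: C/T = 6/48 = 1/8 (approx. 0.125)
Total utilization U = 2/13 + 1/8 = 29/104
Rounded to 4 decimal places: U = 0.2788
RM (Liu & Layland) bound for 2 tasks = 0.828427; compare with U = 29/104 (approx. 0.278846)
U <= bound, so schedulable by RM sufficient condition.

0.2788


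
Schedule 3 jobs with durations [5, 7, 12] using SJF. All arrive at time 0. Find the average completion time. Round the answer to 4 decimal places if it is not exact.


SJF order (ascending): [5, 7, 12]
Completion times:
  Job 1: burst=5, C=5
  Job 2: burst=7, C=12
  Job 3: burst=12, C=24
Average completion = 41/3 = 13.6667

13.6667


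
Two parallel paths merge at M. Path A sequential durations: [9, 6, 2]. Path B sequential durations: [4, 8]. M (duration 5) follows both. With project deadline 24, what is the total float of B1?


Forward pass: ES(B1) = sum of predecessors on chain B = 0
EF = ES + duration = 0 + 4 = 4
Backward pass: LF(M) = deadline = 24; LS(M) = 24 - 5 = 19
LF(B1) = LS(M) - sum(successors on chain B) = 19 - 8 = 11
LS = LF - duration = 11 - 4 = 7
Total float = LS - ES = 7 - 0 = 7

7


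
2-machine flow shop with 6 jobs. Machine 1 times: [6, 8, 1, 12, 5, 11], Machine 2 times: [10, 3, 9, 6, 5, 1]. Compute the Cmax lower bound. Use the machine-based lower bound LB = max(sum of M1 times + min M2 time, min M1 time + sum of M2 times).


LB1 = sum(M1 times) + min(M2 times) = 43 + 1 = 44
LB2 = min(M1 times) + sum(M2 times) = 1 + 34 = 35
Lower bound = max(LB1, LB2) = max(44, 35) = 44

44


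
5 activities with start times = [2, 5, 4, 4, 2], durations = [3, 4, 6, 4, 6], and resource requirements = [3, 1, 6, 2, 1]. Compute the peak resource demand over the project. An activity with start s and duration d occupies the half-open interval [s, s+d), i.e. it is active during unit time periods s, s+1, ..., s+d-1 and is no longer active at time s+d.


Each activity i is active on [start_i, start_i + duration_i).
Compute total resource usage per time slot:
  t=0: active resources = [], total = 0
  t=1: active resources = [], total = 0
  t=2: active resources = [3, 1], total = 4
  t=3: active resources = [3, 1], total = 4
  t=4: active resources = [3, 6, 2, 1], total = 12
  t=5: active resources = [1, 6, 2, 1], total = 10
  t=6: active resources = [1, 6, 2, 1], total = 10
  t=7: active resources = [1, 6, 2, 1], total = 10
  t=8: active resources = [1, 6], total = 7
  t=9: active resources = [6], total = 6
Peak resource demand = 12

12


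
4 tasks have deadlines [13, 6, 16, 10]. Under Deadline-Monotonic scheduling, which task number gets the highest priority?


Sort tasks by relative deadline (ascending):
  Task 2: deadline = 6
  Task 4: deadline = 10
  Task 1: deadline = 13
  Task 3: deadline = 16
Priority order (highest first): [2, 4, 1, 3]
Highest priority task = 2

2


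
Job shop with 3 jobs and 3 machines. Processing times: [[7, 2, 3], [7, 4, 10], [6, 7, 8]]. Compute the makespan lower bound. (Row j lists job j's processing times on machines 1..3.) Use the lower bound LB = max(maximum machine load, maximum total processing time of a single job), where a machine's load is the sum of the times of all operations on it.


Machine loads:
  Machine 1: 7 + 7 + 6 = 20
  Machine 2: 2 + 4 + 7 = 13
  Machine 3: 3 + 10 + 8 = 21
Max machine load = 21
Job totals:
  Job 1: 12
  Job 2: 21
  Job 3: 21
Max job total = 21
Lower bound = max(21, 21) = 21

21


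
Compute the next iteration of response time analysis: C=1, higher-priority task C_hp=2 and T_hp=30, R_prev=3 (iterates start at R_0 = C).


R_next = C + ceil(R_prev / T_hp) * C_hp
ceil(3 / 30) = ceil(0.1) = 1
Interference = 1 * 2 = 2
R_next = 1 + 2 = 3
R_next = R_prev, so the iteration has converged (response time = 3).

3


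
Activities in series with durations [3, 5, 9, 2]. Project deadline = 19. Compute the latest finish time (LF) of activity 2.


LF(activity 2) = deadline - sum of successor durations
Successors: activities 3 through 4 with durations [9, 2]
Sum of successor durations = 11
LF = 19 - 11 = 8

8


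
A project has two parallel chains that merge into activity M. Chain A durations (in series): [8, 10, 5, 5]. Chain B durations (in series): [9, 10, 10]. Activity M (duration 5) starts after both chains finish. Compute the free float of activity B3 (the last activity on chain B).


ES(B3) = sum of predecessors on chain B = 19
EF(B3) = ES + duration = 19 + 10 = 29
Successor of B3 is M. ES(M) = max(sum(A), sum(B)) = max(28, 29) = 29
Free float = ES(successor) - EF(current) = 29 - 29 = 0

0


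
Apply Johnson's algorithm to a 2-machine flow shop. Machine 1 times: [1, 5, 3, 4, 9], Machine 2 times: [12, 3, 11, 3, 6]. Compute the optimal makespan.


Apply Johnson's rule:
  Group 1 (a <= b): [(1, 1, 12), (3, 3, 11)]
  Group 2 (a > b): [(5, 9, 6), (2, 5, 3), (4, 4, 3)]
Optimal job order: [1, 3, 5, 2, 4]
Schedule:
  Job 1: M1 done at 1, M2 done at 13
  Job 3: M1 done at 4, M2 done at 24
  Job 5: M1 done at 13, M2 done at 30
  Job 2: M1 done at 18, M2 done at 33
  Job 4: M1 done at 22, M2 done at 36
Makespan = 36

36


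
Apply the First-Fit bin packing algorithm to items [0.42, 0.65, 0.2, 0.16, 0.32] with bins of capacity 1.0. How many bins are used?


Place items sequentially using First-Fit:
  Item 0.42 -> new Bin 1
  Item 0.65 -> new Bin 2
  Item 0.2 -> Bin 1 (now 0.62)
  Item 0.16 -> Bin 1 (now 0.78)
  Item 0.32 -> Bin 2 (now 0.97)
Total bins used = 2

2


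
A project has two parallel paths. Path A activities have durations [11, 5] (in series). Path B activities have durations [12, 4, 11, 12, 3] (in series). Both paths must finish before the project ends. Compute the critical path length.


Path A total = 11 + 5 = 16
Path B total = 12 + 4 + 11 + 12 + 3 = 42
Critical path = longest path = max(16, 42) = 42

42


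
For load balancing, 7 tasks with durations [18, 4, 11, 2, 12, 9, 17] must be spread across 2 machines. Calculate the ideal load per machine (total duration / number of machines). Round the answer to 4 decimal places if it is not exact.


Total processing time = 18 + 4 + 11 + 2 + 12 + 9 + 17 = 73
Number of machines = 2
Ideal balanced load = 73 / 2 = 36.5

36.5


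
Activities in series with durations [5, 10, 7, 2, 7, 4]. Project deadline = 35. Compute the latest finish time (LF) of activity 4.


LF(activity 4) = deadline - sum of successor durations
Successors: activities 5 through 6 with durations [7, 4]
Sum of successor durations = 11
LF = 35 - 11 = 24

24


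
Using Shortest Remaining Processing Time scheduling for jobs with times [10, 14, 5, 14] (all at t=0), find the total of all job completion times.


Since all jobs arrive at t=0, SRPT equals SPT ordering.
SPT order: [5, 10, 14, 14]
Completion times:
  Job 1: p=5, C=5
  Job 2: p=10, C=15
  Job 3: p=14, C=29
  Job 4: p=14, C=43
Total completion time = 5 + 15 + 29 + 43 = 92

92


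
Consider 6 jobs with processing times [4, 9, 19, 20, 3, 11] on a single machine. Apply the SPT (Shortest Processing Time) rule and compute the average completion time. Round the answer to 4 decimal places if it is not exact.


Sort jobs by processing time (SPT order): [3, 4, 9, 11, 19, 20]
Compute completion times sequentially:
  Job 1: processing = 3, completes at 3
  Job 2: processing = 4, completes at 7
  Job 3: processing = 9, completes at 16
  Job 4: processing = 11, completes at 27
  Job 5: processing = 19, completes at 46
  Job 6: processing = 20, completes at 66
Sum of completion times = 165
Average completion time = 165/6 = 27.5

27.5


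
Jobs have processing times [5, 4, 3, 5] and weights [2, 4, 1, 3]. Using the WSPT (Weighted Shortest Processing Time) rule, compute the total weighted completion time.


Compute p/w ratios and sort ascending (WSPT): [(4, 4), (5, 3), (5, 2), (3, 1)]
Compute weighted completion times:
  Job (p=4,w=4): C=4, w*C=4*4=16
  Job (p=5,w=3): C=9, w*C=3*9=27
  Job (p=5,w=2): C=14, w*C=2*14=28
  Job (p=3,w=1): C=17, w*C=1*17=17
Total weighted completion time = 88

88


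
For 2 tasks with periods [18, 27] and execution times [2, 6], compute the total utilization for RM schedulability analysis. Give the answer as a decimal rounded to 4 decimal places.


Compute individual utilizations (exact fractions):
  Task 1: C/T = 2/18 = 1/9 (approx. 0.1111)
  Task 2: C/T = 6/27 = 2/9 (approx. 0.2222)
Total utilization U = 1/9 + 2/9 = 1/3
Rounded to 4 decimal places: U = 0.3333
RM (Liu & Layland) bound for 2 tasks = 0.828427; compare with U = 1/3 (approx. 0.333333)
U <= bound, so schedulable by RM sufficient condition.

0.3333


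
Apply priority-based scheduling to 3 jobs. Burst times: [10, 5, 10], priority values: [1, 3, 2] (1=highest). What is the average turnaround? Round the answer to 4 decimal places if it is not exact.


Sort by priority (ascending = highest first):
Order: [(1, 10), (2, 10), (3, 5)]
Completion times:
  Priority 1, burst=10, C=10
  Priority 2, burst=10, C=20
  Priority 3, burst=5, C=25
Average turnaround = 55/3 = 18.3333

18.3333


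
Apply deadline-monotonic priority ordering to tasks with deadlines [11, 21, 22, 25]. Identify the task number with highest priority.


Sort tasks by relative deadline (ascending):
  Task 1: deadline = 11
  Task 2: deadline = 21
  Task 3: deadline = 22
  Task 4: deadline = 25
Priority order (highest first): [1, 2, 3, 4]
Highest priority task = 1

1


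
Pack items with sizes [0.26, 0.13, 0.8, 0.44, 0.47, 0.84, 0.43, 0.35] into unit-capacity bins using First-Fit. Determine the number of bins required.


Place items sequentially using First-Fit:
  Item 0.26 -> new Bin 1
  Item 0.13 -> Bin 1 (now 0.39)
  Item 0.8 -> new Bin 2
  Item 0.44 -> Bin 1 (now 0.83)
  Item 0.47 -> new Bin 3
  Item 0.84 -> new Bin 4
  Item 0.43 -> Bin 3 (now 0.9)
  Item 0.35 -> new Bin 5
Total bins used = 5

5


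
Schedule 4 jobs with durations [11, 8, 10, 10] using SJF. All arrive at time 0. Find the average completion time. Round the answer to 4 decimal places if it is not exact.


SJF order (ascending): [8, 10, 10, 11]
Completion times:
  Job 1: burst=8, C=8
  Job 2: burst=10, C=18
  Job 3: burst=10, C=28
  Job 4: burst=11, C=39
Average completion = 93/4 = 23.25

23.25


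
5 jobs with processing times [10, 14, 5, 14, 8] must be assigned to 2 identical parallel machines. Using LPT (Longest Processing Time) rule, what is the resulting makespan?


Sort jobs in decreasing order (LPT): [14, 14, 10, 8, 5]
Assign each job to the least loaded machine:
  Machine 1: jobs [14, 10], load = 24
  Machine 2: jobs [14, 8, 5], load = 27
Makespan = max load = 27

27


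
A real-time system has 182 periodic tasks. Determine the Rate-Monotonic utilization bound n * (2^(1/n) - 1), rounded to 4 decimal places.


Compute 2^(1/182) = 1.0038157625
Subtract 1: 1.0038157625 - 1 = 0.0038157625
Multiply by n: 182 * 0.0038157625 = 0.6944687750
Round to 4 dp: 0.6945

0.6945


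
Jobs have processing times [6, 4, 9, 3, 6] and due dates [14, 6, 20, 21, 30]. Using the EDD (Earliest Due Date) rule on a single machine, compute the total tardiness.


Sort by due date (EDD order): [(4, 6), (6, 14), (9, 20), (3, 21), (6, 30)]
Compute completion times and tardiness:
  Job 1: p=4, d=6, C=4, tardiness=max(0,4-6)=0
  Job 2: p=6, d=14, C=10, tardiness=max(0,10-14)=0
  Job 3: p=9, d=20, C=19, tardiness=max(0,19-20)=0
  Job 4: p=3, d=21, C=22, tardiness=max(0,22-21)=1
  Job 5: p=6, d=30, C=28, tardiness=max(0,28-30)=0
Total tardiness = 1

1


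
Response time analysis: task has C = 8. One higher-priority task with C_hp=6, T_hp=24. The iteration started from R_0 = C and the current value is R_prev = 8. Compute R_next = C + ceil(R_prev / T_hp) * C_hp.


R_next = C + ceil(R_prev / T_hp) * C_hp
ceil(8 / 24) = ceil(0.3333) = 1
Interference = 1 * 6 = 6
R_next = 8 + 6 = 14

14


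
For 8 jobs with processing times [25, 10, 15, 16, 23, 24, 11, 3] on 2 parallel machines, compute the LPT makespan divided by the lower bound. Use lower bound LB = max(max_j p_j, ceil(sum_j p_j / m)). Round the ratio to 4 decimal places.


LPT order: [25, 24, 23, 16, 15, 11, 10, 3]
Machine loads after assignment: [66, 61]
LPT makespan = 66
Lower bound = max(max_job, ceil(total/2)) = max(25, 64) = 64
Ratio = 66 / 64 = 1.0313

1.0313


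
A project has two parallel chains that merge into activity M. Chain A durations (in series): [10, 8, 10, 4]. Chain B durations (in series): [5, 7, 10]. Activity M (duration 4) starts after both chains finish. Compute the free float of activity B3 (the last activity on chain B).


ES(B3) = sum of predecessors on chain B = 12
EF(B3) = ES + duration = 12 + 10 = 22
Successor of B3 is M. ES(M) = max(sum(A), sum(B)) = max(32, 22) = 32
Free float = ES(successor) - EF(current) = 32 - 22 = 10

10


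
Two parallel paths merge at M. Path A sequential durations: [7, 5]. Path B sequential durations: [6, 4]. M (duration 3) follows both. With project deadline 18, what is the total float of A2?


Forward pass: ES(A2) = sum of predecessors on chain A = 7
EF = ES + duration = 7 + 5 = 12
Backward pass: LF(M) = deadline = 18; LS(M) = 18 - 3 = 15
LF(A2) = LS(M) - sum(successors on chain A) = 15 - 0 = 15
LS = LF - duration = 15 - 5 = 10
Total float = LS - ES = 10 - 7 = 3

3


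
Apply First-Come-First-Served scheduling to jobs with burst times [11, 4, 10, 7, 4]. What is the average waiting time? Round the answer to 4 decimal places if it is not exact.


FCFS order (as given): [11, 4, 10, 7, 4]
Waiting times:
  Job 1: wait = 0
  Job 2: wait = 11
  Job 3: wait = 15
  Job 4: wait = 25
  Job 5: wait = 32
Sum of waiting times = 83
Average waiting time = 83/5 = 16.6

16.6


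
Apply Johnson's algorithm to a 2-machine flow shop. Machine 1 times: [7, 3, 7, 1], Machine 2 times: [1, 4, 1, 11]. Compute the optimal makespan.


Apply Johnson's rule:
  Group 1 (a <= b): [(4, 1, 11), (2, 3, 4)]
  Group 2 (a > b): [(1, 7, 1), (3, 7, 1)]
Optimal job order: [4, 2, 1, 3]
Schedule:
  Job 4: M1 done at 1, M2 done at 12
  Job 2: M1 done at 4, M2 done at 16
  Job 1: M1 done at 11, M2 done at 17
  Job 3: M1 done at 18, M2 done at 19
Makespan = 19

19


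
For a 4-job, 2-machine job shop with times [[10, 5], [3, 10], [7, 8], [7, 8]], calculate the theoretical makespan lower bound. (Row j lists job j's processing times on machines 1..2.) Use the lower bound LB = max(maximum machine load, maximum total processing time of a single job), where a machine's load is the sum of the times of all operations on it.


Machine loads:
  Machine 1: 10 + 3 + 7 + 7 = 27
  Machine 2: 5 + 10 + 8 + 8 = 31
Max machine load = 31
Job totals:
  Job 1: 15
  Job 2: 13
  Job 3: 15
  Job 4: 15
Max job total = 15
Lower bound = max(31, 15) = 31

31


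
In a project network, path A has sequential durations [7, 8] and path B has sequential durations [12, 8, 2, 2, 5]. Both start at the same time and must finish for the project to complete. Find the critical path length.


Path A total = 7 + 8 = 15
Path B total = 12 + 8 + 2 + 2 + 5 = 29
Critical path = longest path = max(15, 29) = 29

29


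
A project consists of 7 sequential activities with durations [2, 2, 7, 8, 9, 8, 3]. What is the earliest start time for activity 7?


Activity 7 starts after activities 1 through 6 complete.
Predecessor durations: [2, 2, 7, 8, 9, 8]
ES = 2 + 2 + 7 + 8 + 9 + 8 = 36

36


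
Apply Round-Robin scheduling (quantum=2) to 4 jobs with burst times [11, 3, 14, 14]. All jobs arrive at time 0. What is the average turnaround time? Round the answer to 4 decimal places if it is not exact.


Time quantum = 2
Execution trace:
  J1 runs 2 units, time = 2
  J2 runs 2 units, time = 4
  J3 runs 2 units, time = 6
  J4 runs 2 units, time = 8
  J1 runs 2 units, time = 10
  J2 runs 1 units, time = 11
  J3 runs 2 units, time = 13
  J4 runs 2 units, time = 15
  J1 runs 2 units, time = 17
  J3 runs 2 units, time = 19
  J4 runs 2 units, time = 21
  J1 runs 2 units, time = 23
  J3 runs 2 units, time = 25
  J4 runs 2 units, time = 27
  J1 runs 2 units, time = 29
  J3 runs 2 units, time = 31
  J4 runs 2 units, time = 33
  J1 runs 1 units, time = 34
  J3 runs 2 units, time = 36
  J4 runs 2 units, time = 38
  J3 runs 2 units, time = 40
  J4 runs 2 units, time = 42
Finish times: [34, 11, 40, 42]
Average turnaround = 127/4 = 31.75

31.75


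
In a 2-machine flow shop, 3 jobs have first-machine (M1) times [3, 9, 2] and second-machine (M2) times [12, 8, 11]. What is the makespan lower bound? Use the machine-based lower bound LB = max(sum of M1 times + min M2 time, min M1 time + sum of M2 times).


LB1 = sum(M1 times) + min(M2 times) = 14 + 8 = 22
LB2 = min(M1 times) + sum(M2 times) = 2 + 31 = 33
Lower bound = max(LB1, LB2) = max(22, 33) = 33

33


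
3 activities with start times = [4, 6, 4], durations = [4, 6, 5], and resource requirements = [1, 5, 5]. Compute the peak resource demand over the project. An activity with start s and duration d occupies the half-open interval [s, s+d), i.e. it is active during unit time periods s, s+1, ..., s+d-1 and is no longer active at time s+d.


Each activity i is active on [start_i, start_i + duration_i).
Compute total resource usage per time slot:
  t=0: active resources = [], total = 0
  t=1: active resources = [], total = 0
  t=2: active resources = [], total = 0
  t=3: active resources = [], total = 0
  t=4: active resources = [1, 5], total = 6
  t=5: active resources = [1, 5], total = 6
  t=6: active resources = [1, 5, 5], total = 11
  t=7: active resources = [1, 5, 5], total = 11
  t=8: active resources = [5, 5], total = 10
  t=9: active resources = [5], total = 5
  t=10: active resources = [5], total = 5
  t=11: active resources = [5], total = 5
Peak resource demand = 11

11


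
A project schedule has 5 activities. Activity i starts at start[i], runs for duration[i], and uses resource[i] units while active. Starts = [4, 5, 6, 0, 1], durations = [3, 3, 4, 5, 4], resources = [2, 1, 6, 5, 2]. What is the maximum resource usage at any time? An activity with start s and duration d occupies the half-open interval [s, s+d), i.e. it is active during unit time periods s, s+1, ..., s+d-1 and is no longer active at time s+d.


Each activity i is active on [start_i, start_i + duration_i).
Compute total resource usage per time slot:
  t=0: active resources = [5], total = 5
  t=1: active resources = [5, 2], total = 7
  t=2: active resources = [5, 2], total = 7
  t=3: active resources = [5, 2], total = 7
  t=4: active resources = [2, 5, 2], total = 9
  t=5: active resources = [2, 1], total = 3
  t=6: active resources = [2, 1, 6], total = 9
  t=7: active resources = [1, 6], total = 7
  t=8: active resources = [6], total = 6
  t=9: active resources = [6], total = 6
Peak resource demand = 9

9


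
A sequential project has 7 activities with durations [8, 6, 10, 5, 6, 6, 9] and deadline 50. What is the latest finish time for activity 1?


LF(activity 1) = deadline - sum of successor durations
Successors: activities 2 through 7 with durations [6, 10, 5, 6, 6, 9]
Sum of successor durations = 42
LF = 50 - 42 = 8

8


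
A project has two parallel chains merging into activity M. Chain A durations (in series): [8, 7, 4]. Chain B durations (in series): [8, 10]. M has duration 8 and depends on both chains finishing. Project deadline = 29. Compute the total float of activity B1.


Forward pass: ES(B1) = sum of predecessors on chain B = 0
EF = ES + duration = 0 + 8 = 8
Backward pass: LF(M) = deadline = 29; LS(M) = 29 - 8 = 21
LF(B1) = LS(M) - sum(successors on chain B) = 21 - 10 = 11
LS = LF - duration = 11 - 8 = 3
Total float = LS - ES = 3 - 0 = 3

3


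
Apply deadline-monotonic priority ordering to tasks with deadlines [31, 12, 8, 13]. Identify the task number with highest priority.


Sort tasks by relative deadline (ascending):
  Task 3: deadline = 8
  Task 2: deadline = 12
  Task 4: deadline = 13
  Task 1: deadline = 31
Priority order (highest first): [3, 2, 4, 1]
Highest priority task = 3

3


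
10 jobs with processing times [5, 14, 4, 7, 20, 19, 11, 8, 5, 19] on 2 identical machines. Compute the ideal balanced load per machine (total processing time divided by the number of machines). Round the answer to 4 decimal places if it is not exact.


Total processing time = 5 + 14 + 4 + 7 + 20 + 19 + 11 + 8 + 5 + 19 = 112
Number of machines = 2
Ideal balanced load = 112 / 2 = 56.0

56.0


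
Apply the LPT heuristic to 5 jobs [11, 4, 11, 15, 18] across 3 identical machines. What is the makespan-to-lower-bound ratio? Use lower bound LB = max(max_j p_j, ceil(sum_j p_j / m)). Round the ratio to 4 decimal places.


LPT order: [18, 15, 11, 11, 4]
Machine loads after assignment: [18, 19, 22]
LPT makespan = 22
Lower bound = max(max_job, ceil(total/3)) = max(18, 20) = 20
Ratio = 22 / 20 = 1.1

1.1


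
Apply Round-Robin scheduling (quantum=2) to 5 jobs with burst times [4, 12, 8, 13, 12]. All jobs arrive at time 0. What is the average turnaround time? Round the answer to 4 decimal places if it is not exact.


Time quantum = 2
Execution trace:
  J1 runs 2 units, time = 2
  J2 runs 2 units, time = 4
  J3 runs 2 units, time = 6
  J4 runs 2 units, time = 8
  J5 runs 2 units, time = 10
  J1 runs 2 units, time = 12
  J2 runs 2 units, time = 14
  J3 runs 2 units, time = 16
  J4 runs 2 units, time = 18
  J5 runs 2 units, time = 20
  J2 runs 2 units, time = 22
  J3 runs 2 units, time = 24
  J4 runs 2 units, time = 26
  J5 runs 2 units, time = 28
  J2 runs 2 units, time = 30
  J3 runs 2 units, time = 32
  J4 runs 2 units, time = 34
  J5 runs 2 units, time = 36
  J2 runs 2 units, time = 38
  J4 runs 2 units, time = 40
  J5 runs 2 units, time = 42
  J2 runs 2 units, time = 44
  J4 runs 2 units, time = 46
  J5 runs 2 units, time = 48
  J4 runs 1 units, time = 49
Finish times: [12, 44, 32, 49, 48]
Average turnaround = 185/5 = 37.0

37.0


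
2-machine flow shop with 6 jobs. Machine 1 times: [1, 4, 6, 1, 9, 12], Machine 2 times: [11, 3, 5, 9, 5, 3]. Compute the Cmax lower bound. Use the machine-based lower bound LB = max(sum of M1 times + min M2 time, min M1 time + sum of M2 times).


LB1 = sum(M1 times) + min(M2 times) = 33 + 3 = 36
LB2 = min(M1 times) + sum(M2 times) = 1 + 36 = 37
Lower bound = max(LB1, LB2) = max(36, 37) = 37

37


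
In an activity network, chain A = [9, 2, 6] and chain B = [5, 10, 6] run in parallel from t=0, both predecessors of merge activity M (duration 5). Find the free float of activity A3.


ES(A3) = sum of predecessors on chain A = 11
EF(A3) = ES + duration = 11 + 6 = 17
Successor of A3 is M. ES(M) = max(sum(A), sum(B)) = max(17, 21) = 21
Free float = ES(successor) - EF(current) = 21 - 17 = 4

4
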